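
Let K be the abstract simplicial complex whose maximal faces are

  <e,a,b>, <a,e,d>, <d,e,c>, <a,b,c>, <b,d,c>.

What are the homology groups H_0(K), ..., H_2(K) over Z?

H_0 ≅ Z,  H_1 ≅ Z,  H_2 = 0.

We work with the vertex ordering a < b < c < d < e. The simplices of K, each written with vertices in increasing order, are:

  0-simplices (5): a, b, c, d, e
  1-simplices (10): ab, ac, ad, ae, bc, bd, be, cd, ce, de
  2-simplices (5): abc, abe, ade, bcd, cde

so the chain groups are C_0 ≅ Z^5, C_1 ≅ Z^10, C_2 ≅ Z^5.

The boundary map ∂_1: C_1 → C_0 sends each edge [p,q] (with p < q) to q − p.
The 5×10 boundary matrix has rank 4 and Smith normal form diag(1,1,1,1).

∂_2: C_2 → C_1 maps a triangle to the signed sum of its edges. For instance
  ∂abc = bc − ac + ab,
  ∂ade = de − ae + ad.
The resulting 10×5 matrix has rank 5, and its Smith normal form has invariant factors (1,1,1,1,1).

Computing H_k = (kernel of ∂_k) / (image of ∂_{k+1}):

  H_0: rank C_0 − rank ∂_1 = 5 − 4 = 1, and the invariant factors of ∂_1 are all 1, so H_0 = Z.
  H_1: rank ker ∂_1 − rank ∂_2 = (10 − 4) − 5 = 1, and the invariant factors of ∂_2 are all 1, so H_1 = Z.
  H_2: rank ker ∂_2 − rank ∂_3 = (5 − 5) − 0 = 0, and there is no ∂_3, so H_2 = 0.

As a check, the Euler characteristic is 5 − 10 + 5 = 0, which agrees with 1 − 1 + 0 = 0.
(K is a triangulation of the Möbius band.)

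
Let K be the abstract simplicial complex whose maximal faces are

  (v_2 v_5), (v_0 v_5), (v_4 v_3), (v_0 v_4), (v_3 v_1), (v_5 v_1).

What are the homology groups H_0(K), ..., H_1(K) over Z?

Take the total order v_0 < v_1 < v_2 < v_3 < v_4 < v_5 on the vertex set. Then K (dimension 1) consists of the simplices:

  0-simplices (6): [v_0], [v_1], [v_2], [v_3], [v_4], [v_5]
  1-simplices (6): [v_0,v_4], [v_0,v_5], [v_1,v_3], [v_1,v_5], [v_2,v_5], [v_3,v_4]

Hence C_0 ≅ Z^6, C_1 ≅ Z^6.

∂_1: C_1 → C_0 sends each edge [p,q] (with p < q) to q − p.
This gives a 6×6 integer matrix of rank 5; reducing to Smith normal form yields diagonal entries (1,1,1,1,1).

Computing H_k = (kernel of ∂_k) / (image of ∂_{k+1}):

  H_0: rank C_0 − rank ∂_1 = 6 − 5 = 1, and the invariant factors of ∂_1 are all 1, so H_0 = Z.
  H_1: rank ker ∂_1 − rank ∂_2 = (6 − 5) − 0 = 1, and there is no ∂_2, so H_1 = Z.

As a check, the Euler characteristic is 6 − 6 = 0, which agrees with 1 − 1 = 0.

H_0 = Z,  H_1 = Z.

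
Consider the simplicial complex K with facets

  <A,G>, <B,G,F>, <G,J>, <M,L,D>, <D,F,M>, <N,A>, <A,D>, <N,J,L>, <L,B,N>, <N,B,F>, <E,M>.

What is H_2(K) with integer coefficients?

H_2 = 0.

Fix the vertex order A < B < D < E < F < G < J < L < M < N and write every simplex with vertices in increasing order. Then dim K = 2 and the simplices of K are:

  0-simplices (10): A, B, D, E, F, G, J, L, M, N
  1-simplices (19): AD, AG, AN, BF, BG, BL, BN, DF, DL, DM, EM, FG, FM, FN, GJ, JL, JN, LM, LN
  2-simplices (6): BFG, BFN, BLN, DFM, DLM, JLN

Hence C_0 ≅ Z^10, C_1 ≅ Z^19, C_2 ≅ Z^6.

∂_1: C_1 → C_0 maps an edge to its endpoints' difference, ∂[p,q] = q − p. For instance
  ∂AN = N − A.
The 10×19 boundary matrix has rank 9 and Smith normal form diag(1,1,1,1,1,1,1,1,1).

Boundary ∂_2: C_2 → C_1 maps a triangle to the signed sum of its edges. For instance
  ∂DLM = LM − DM + DL,
  ∂JLN = LN − JN + JL.
The 19×6 boundary matrix has rank 6 and Smith normal form diag(1,1,1,1,1,1).

Computing H_k = (kernel of ∂_k) / (image of ∂_{k+1}):

  H_2: rank ker ∂_2 − rank ∂_3 = (6 − 6) − 0 = 0, and there is no ∂_3, so H_2 ≅ 0.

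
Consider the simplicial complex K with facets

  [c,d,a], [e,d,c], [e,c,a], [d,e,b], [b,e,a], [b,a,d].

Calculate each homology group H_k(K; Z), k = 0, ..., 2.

We work with the vertex ordering a < b < c < d < e. The simplices of K, each written with vertices in increasing order, are:

  0-simplices (5): a, b, c, d, e
  1-simplices (9): ab, ac, ad, ae, bd, be, cd, ce, de
  2-simplices (6): abd, abe, acd, ace, bde, cde

Hence C_0 ≅ Z^5, C_1 ≅ Z^9, C_2 ≅ Z^6.

∂_1: C_1 → C_0 maps an edge to its endpoints' difference, ∂[p,q] = q − p.
The resulting 5×9 matrix has rank 4, and its Smith normal form has invariant factors (1,1,1,1).

The boundary map ∂_2: C_2 → C_1 maps a triangle to the signed sum of its edges. For instance
  ∂bde = de − be + bd,
  ∂acd = cd − ad + ac.
This gives a 9×6 integer matrix of rank 5; reducing to Smith normal form yields diagonal entries (1,1,1,1,1).

Computing H_k = (kernel of ∂_k) / (image of ∂_{k+1}):

  H_0: rank C_0 − rank ∂_1 = 5 − 4 = 1, and the invariant factors of ∂_1 are all 1, so H_0 = Z.
  H_1: rank ker ∂_1 − rank ∂_2 = (9 − 4) − 5 = 0, and the invariant factors of ∂_2 are all 1, so H_1 = 0.
  H_2: rank ker ∂_2 − rank ∂_3 = (6 − 5) − 0 = 1, and there is no ∂_3, so H_2 = Z.

As a check, the Euler characteristic is 5 − 9 + 6 = 2, which agrees with 1 − 0 + 1 = 2.

H_0 ≅ Z,  H_1 = 0,  H_2 ≅ Z.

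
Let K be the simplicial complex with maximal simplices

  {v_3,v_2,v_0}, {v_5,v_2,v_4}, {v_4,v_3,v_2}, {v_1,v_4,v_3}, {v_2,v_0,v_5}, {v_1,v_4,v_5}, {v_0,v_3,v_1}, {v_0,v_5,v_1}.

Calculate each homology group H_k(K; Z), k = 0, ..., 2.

Fix the vertex order v_0 < v_1 < v_2 < v_3 < v_4 < v_5 and write every simplex with vertices in increasing order. Then dim K = 2 and the simplices of K are:

  0-simplices (6): [v_0], [v_1], [v_2], [v_3], [v_4], [v_5]
  1-simplices (12): [v_0,v_1], [v_0,v_2], [v_0,v_3], [v_0,v_5], [v_1,v_3], [v_1,v_4], [v_1,v_5], [v_2,v_3], [v_2,v_4], [v_2,v_5], [v_3,v_4], [v_4,v_5]
  2-simplices (8): [v_0,v_1,v_3], [v_0,v_1,v_5], [v_0,v_2,v_3], [v_0,v_2,v_5], [v_1,v_3,v_4], [v_1,v_4,v_5], [v_2,v_3,v_4], [v_2,v_4,v_5]

so the chain groups are C_0 ≅ Z^6, C_1 ≅ Z^12, C_2 ≅ Z^8.

The boundary map ∂_1: C_1 → C_0 is given by ∂[p,q] = [q] − [p]. For instance
  ∂[v_1,v_3] = [v_3] − [v_1].
As a 6×12 matrix over Z this has rank 5, with invariant factors (1,1,1,1,1).

The boundary map ∂_2: C_2 → C_1 sends each 2-simplex [p,q,r] to [q,r] − [p,r] + [p,q]. For instance
  ∂[v_1,v_3,v_4] = [v_3,v_4] − [v_1,v_4] + [v_1,v_3],
  ∂[v_2,v_4,v_5] = [v_4,v_5] − [v_2,v_5] + [v_2,v_4].
This gives a 12×8 integer matrix of rank 7; reducing to Smith normal form yields diagonal entries (1,1,1,1,1,1,1).

From H_k ≅ ker(∂_k) / im(∂_{k+1}) we obtain:

  H_0: rank C_0 − rank ∂_1 = 6 − 5 = 1, and the invariant factors of ∂_1 are all 1, so H_0 = Z.
  H_1: rank ker ∂_1 − rank ∂_2 = (12 − 5) − 7 = 0, and the invariant factors of ∂_2 are all 1, so H_1 = 0.
  H_2: rank ker ∂_2 − rank ∂_3 = (8 − 7) − 0 = 1, and there is no ∂_3, so H_2 = Z.

H_0 ≅ Z,  H_1 = 0,  H_2 ≅ Z.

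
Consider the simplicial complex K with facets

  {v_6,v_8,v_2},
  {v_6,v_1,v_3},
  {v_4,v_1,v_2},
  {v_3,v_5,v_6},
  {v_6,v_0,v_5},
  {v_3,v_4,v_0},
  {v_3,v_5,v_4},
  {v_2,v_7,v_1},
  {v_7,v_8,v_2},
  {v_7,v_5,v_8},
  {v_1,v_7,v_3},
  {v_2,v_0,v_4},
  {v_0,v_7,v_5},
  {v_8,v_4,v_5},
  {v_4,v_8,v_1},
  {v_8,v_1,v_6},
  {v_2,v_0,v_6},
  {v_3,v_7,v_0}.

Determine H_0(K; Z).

Order the vertices as v_0 < v_1 < v_2 < v_3 < v_4 < v_5 < v_6 < v_7 < v_8. Listing each simplex with vertices in this order, K has dimension 2 with simplices:

  0-simplices (9): [v_0], [v_1], [v_2], [v_3], [v_4], [v_5], [v_6], [v_7], [v_8]
  1-simplices (27): (27 of them)
  2-simplices (18): (18 of them)

Hence C_0 ≅ Z^9, C_1 ≅ Z^27, C_2 ≅ Z^18.

The boundary map ∂_1: C_1 → C_0 is given by ∂[p,q] = [q] − [p]. For instance
  ∂[v_5,v_7] = [v_7] − [v_5].
As a 9×27 matrix over Z this has rank 8, with invariant factors (1,1,1,1,1,1,1,1).

Boundary ∂_2: C_2 → C_1 maps a triangle to the signed sum of its edges. For instance
  ∂[v_1,v_2,v_7] = [v_2,v_7] − [v_1,v_7] + [v_1,v_2],
  ∂[v_0,v_5,v_7] = [v_5,v_7] − [v_0,v_7] + [v_0,v_5].
This gives a 27×18 integer matrix of rank 18; reducing to Smith normal form yields diagonal entries (1,1,1,1,1,1,1,1,1,1,1,1,1,1,1,1,1,2).

From H_k ≅ ker(∂_k) / im(∂_{k+1}) we obtain:

  H_0: rank C_0 − rank ∂_1 = 9 − 8 = 1, and the invariant factors of ∂_1 are all 1, so H_0 = Z.

H_0 = Z.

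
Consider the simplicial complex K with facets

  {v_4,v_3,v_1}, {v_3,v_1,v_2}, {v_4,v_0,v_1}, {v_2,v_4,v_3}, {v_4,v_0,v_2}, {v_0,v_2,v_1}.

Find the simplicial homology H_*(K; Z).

H_0 = Z,  H_1 = 0,  H_2 = Z.

K has 5 vertices, 9 edges, 6 triangles.
rank ∂_0 = 0, rank ∂_1 = 4 ⇒ b_0 = 5 − 0 − 4 = 1; all invariant factors of ∂_1 are 1 so no torsion. So H_0 ≅ Z.
rank ∂_1 = 4, rank ∂_2 = 5 ⇒ b_1 = 9 − 4 − 5 = 0; all invariant factors of ∂_2 are 1 so no torsion. So H_1 ≅ 0.
rank ∂_2 = 5, rank ∂_3 = 0 ⇒ b_2 = 6 − 5 − 0 = 1. So H_2 ≅ Z.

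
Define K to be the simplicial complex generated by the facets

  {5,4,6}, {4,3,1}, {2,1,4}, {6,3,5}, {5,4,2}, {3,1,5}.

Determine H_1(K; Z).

We work with the vertex ordering 1 < 2 < 3 < 4 < 5 < 6. The simplices of K, each written with vertices in increasing order, are:

  0-simplices (6): [1], [2], [3], [4], [5], [6]
  1-simplices (12): [1,2], [1,3], [1,4], [1,5], [2,4], [2,5], [3,4], [3,5], [3,6], [4,5], [4,6], [5,6]
  2-simplices (6): [1,2,4], [1,3,4], [1,3,5], [2,4,5], [3,5,6], [4,5,6]

giving chain groups C_0 ≅ Z^6, C_1 ≅ Z^12, C_2 ≅ Z^6.

Boundary ∂_1: C_1 → C_0 is given by ∂[p,q] = [q] − [p].
The 6×12 boundary matrix has rank 5 and Smith normal form diag(1,1,1,1,1).

∂_2: C_2 → C_1 acts by ∂[p,q,r] = [q,r] − [p,r] + [p,q]. For instance
  ∂[1,2,4] = [2,4] − [1,4] + [1,2],
  ∂[1,3,5] = [3,5] − [1,5] + [1,3].
The resulting 12×6 matrix has rank 6, and its Smith normal form has invariant factors (1,1,1,1,1,1).

Reading off H_k = ker ∂_k / im ∂_{k+1}:

  H_1: rank ker ∂_1 − rank ∂_2 = (12 − 5) − 6 = 1, and the invariant factors of ∂_2 are all 1, so H_1 = Z.

H_1 ≅ Z.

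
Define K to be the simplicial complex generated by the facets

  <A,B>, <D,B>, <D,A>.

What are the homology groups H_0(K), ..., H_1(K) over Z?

H_0 = Z,  H_1 = Z.

Take the total order A < B < D on the vertex set. Then K (dimension 1) consists of the simplices:

  0-simplices (3): A, B, D
  1-simplices (3): AB, AD, BD

so the chain groups are C_0 ≅ Z^3, C_1 ≅ Z^3.

∂_1: C_1 → C_0 sends each edge [p,q] (with p < q) to q − p.
As a 3×3 matrix over Z this has rank 2, with invariant factors (1,1).

Reading off H_k = ker ∂_k / im ∂_{k+1}:

  H_0: rank C_0 − rank ∂_1 = 3 − 2 = 1, and the invariant factors of ∂_1 are all 1, so H_0 ≅ Z.
  H_1: rank ker ∂_1 − rank ∂_2 = (3 − 2) − 0 = 1, and there is no ∂_2, so H_1 ≅ Z.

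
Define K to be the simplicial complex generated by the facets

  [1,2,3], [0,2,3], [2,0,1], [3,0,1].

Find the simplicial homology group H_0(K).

We work with the vertex ordering 0 < 1 < 2 < 3. The simplices of K, each written with vertices in increasing order, are:

  0-simplices (4): [0], [1], [2], [3]
  1-simplices (6): [0,1], [0,2], [0,3], [1,2], [1,3], [2,3]
  2-simplices (4): [0,1,2], [0,1,3], [0,2,3], [1,2,3]

Hence C_0 ≅ Z^4, C_1 ≅ Z^6, C_2 ≅ Z^4.

∂_1: C_1 → C_0 maps an edge to its endpoints' difference, ∂[p,q] = q − p. For instance
  ∂[0,3] = [3] − [0].
As a 4×6 matrix over Z this has rank 3, with invariant factors (1,1,1).

∂_2: C_2 → C_1 acts by ∂[p,q,r] = [q,r] − [p,r] + [p,q]. For instance
  ∂[0,1,3] = [1,3] − [0,3] + [0,1],
  ∂[1,2,3] = [2,3] − [1,3] + [1,2].
The 6×4 boundary matrix has rank 3 and Smith normal form diag(1,1,1).

Now H_k = ker ∂_k / im ∂_{k+1}, so:

  H_0: rank C_0 − rank ∂_1 = 4 − 3 = 1, and the invariant factors of ∂_1 are all 1, so H_0 = Z.

H_0 = Z.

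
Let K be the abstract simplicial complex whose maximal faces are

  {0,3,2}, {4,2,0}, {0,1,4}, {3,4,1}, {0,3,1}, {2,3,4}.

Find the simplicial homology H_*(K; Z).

H_0 ≅ Z,  H_1 = 0,  H_2 ≅ Z.

K has 5 vertices, 9 edges, 6 triangles.
rank ∂_0 = 0, rank ∂_1 = 4 ⇒ b_0 = 5 − 0 − 4 = 1; all invariant factors of ∂_1 are 1 so no torsion. So H_0 ≅ Z.
rank ∂_1 = 4, rank ∂_2 = 5 ⇒ b_1 = 9 − 4 − 5 = 0; all invariant factors of ∂_2 are 1 so no torsion. So H_1 ≅ 0.
rank ∂_2 = 5, rank ∂_3 = 0 ⇒ b_2 = 6 − 5 − 0 = 1. So H_2 ≅ Z.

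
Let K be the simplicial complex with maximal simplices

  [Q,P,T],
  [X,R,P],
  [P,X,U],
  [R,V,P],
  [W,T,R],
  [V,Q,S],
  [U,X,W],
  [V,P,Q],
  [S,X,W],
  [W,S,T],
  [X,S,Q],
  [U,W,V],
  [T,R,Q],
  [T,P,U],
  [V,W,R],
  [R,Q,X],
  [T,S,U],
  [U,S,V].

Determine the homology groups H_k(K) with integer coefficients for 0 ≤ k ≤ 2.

H_0 ≅ Z,  H_1 ≅ Z ⊕ Z/2,  H_2 = 0.

Take the total order P < Q < R < S < T < U < V < W < X on the vertex set. Then K (dimension 2) consists of the simplices:

  0-simplices (9): P, Q, R, S, T, U, V, W, X
  1-simplices (27): PQ, PR, PT, PU, PV, PX, QR, QS, QT, QV, QX, RT, RV, RW, RX, ST, SU, SV, SW, SX, TU, TW, UV, UW, UX, VW, WX
  2-simplices (18): PQT, PQV, PRV, PRX, PTU, PUX, QRT, QRX, QSV, QSX, RTW, RVW, STU, STW, SUV, SWX, UVW, UWX

giving chain groups C_0 ≅ Z^9, C_1 ≅ Z^27, C_2 ≅ Z^18.

The boundary map ∂_1: C_1 → C_0 sends each edge [p,q] (with p < q) to q − p.
The resulting 9×27 matrix has rank 8, and its Smith normal form has invariant factors (1,1,1,1,1,1,1,1).

Boundary ∂_2: C_2 → C_1 maps a triangle to the signed sum of its edges. For instance
  ∂UWX = WX − UX + UW,
  ∂STW = TW − SW + ST.
The 27×18 boundary matrix has rank 18 and Smith normal form diag(1,1,1,1,1,1,1,1,1,1,1,1,1,1,1,1,1,2).

Reading off H_k = ker ∂_k / im ∂_{k+1}:

  H_0: rank C_0 − rank ∂_1 = 9 − 8 = 1, and the invariant factors of ∂_1 are all 1, so H_0 ≅ Z.
  H_1: rank ker ∂_1 − rank ∂_2 = (27 − 8) − 18 = 1, and ∂_2 has invariant factor 2 > 1, so H_1 ≅ Z ⊕ Z/2.
  H_2: rank ker ∂_2 − rank ∂_3 = (18 − 18) − 0 = 0, and there is no ∂_3, so H_2 ≅ 0.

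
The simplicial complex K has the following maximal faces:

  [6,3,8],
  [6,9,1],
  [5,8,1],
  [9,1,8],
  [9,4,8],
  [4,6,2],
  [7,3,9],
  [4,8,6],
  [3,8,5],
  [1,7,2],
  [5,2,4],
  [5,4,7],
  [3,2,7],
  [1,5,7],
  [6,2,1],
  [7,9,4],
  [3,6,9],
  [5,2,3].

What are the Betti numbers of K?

b_0 = 1, b_1 = 1, b_2 = 0.

Order the vertices as 1 < 2 < 3 < 4 < 5 < 6 < 7 < 8 < 9. Listing each simplex with vertices in this order, K has dimension 2 with simplices:

  0-simplices (9): [1], [2], [3], [4], [5], [6], [7], [8], [9]
  1-simplices (27): (27 of them)
  2-simplices (18): [1,2,6], [1,2,7], [1,5,7], [1,5,8], [1,6,9], [1,8,9], [2,3,5], [2,3,7], [2,4,5], [2,4,6], [3,5,8], [3,6,8], [3,6,9], [3,7,9], [4,5,7], [4,6,8], [4,7,9], [4,8,9]

Hence C_0 ≅ Z^9, C_1 ≅ Z^27, C_2 ≅ Z^18.

∂_1: C_1 → C_0 sends each edge [p,q] (with p < q) to q − p. For instance
  ∂[3,7] = [7] − [3].
The resulting 9×27 matrix has rank 8, and its Smith normal form has invariant factors (1,1,1,1,1,1,1,1).

Boundary ∂_2: C_2 → C_1 sends each 2-simplex [p,q,r] to [q,r] − [p,r] + [p,q]. For instance
  ∂[2,3,5] = [3,5] − [2,5] + [2,3],
  ∂[4,6,8] = [6,8] − [4,8] + [4,6].
The 27×18 boundary matrix has rank 18 and Smith normal form diag(1,1,1,1,1,1,1,1,1,1,1,1,1,1,1,1,1,2).

From H_k ≅ ker(∂_k) / im(∂_{k+1}) we obtain:

  H_0: rank C_0 − rank ∂_1 = 9 − 8 = 1, and the invariant factors of ∂_1 are all 1, so H_0 ≅ Z.
  H_1: rank ker ∂_1 − rank ∂_2 = (27 − 8) − 18 = 1, and ∂_2 has invariant factor 2 > 1, so H_1 ≅ Z ⊕ Z/2Z.
  H_2: rank ker ∂_2 − rank ∂_3 = (18 − 18) − 0 = 0, and there is no ∂_3, so H_2 ≅ 0.

(K is a triangulation of the Klein bottle.)

Hence the Betti numbers are b_0 = 1, b_1 = 1, b_2 = 0.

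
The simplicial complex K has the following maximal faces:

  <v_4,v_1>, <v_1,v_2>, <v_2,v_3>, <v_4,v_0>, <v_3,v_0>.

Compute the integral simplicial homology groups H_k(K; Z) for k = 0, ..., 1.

H_0 ≅ Z,  H_1 ≅ Z.

Take the total order v_0 < v_1 < v_2 < v_3 < v_4 on the vertex set. Then K (dimension 1) consists of the simplices:

  0-simplices (5): [v_0], [v_1], [v_2], [v_3], [v_4]
  1-simplices (5): [v_0,v_3], [v_0,v_4], [v_1,v_2], [v_1,v_4], [v_2,v_3]

so the chain groups are C_0 ≅ Z^5, C_1 ≅ Z^5.

∂_1: C_1 → C_0 is given by ∂[p,q] = [q] − [p]. For instance
  ∂[v_1,v_4] = [v_4] − [v_1].
This gives a 5×5 integer matrix of rank 4; reducing to Smith normal form yields diagonal entries (1,1,1,1).

Now H_k = ker ∂_k / im ∂_{k+1}, so:

  H_0: rank C_0 − rank ∂_1 = 5 − 4 = 1, and the invariant factors of ∂_1 are all 1, so H_0 = Z.
  H_1: rank ker ∂_1 − rank ∂_2 = (5 − 4) − 0 = 1, and there is no ∂_2, so H_1 = Z.

(K is a triangulation of the circle S^1.)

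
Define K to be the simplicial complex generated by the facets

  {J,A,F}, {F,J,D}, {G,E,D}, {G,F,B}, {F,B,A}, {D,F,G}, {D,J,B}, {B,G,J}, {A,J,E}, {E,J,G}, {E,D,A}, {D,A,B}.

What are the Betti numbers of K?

b_0 = 1, b_1 = 0, b_2 = 0.

Take the total order A < B < D < E < F < G < J on the vertex set. Then K (dimension 2) consists of the simplices:

  0-simplices (7): A, B, D, E, F, G, J
  1-simplices (18): AB, AD, AE, AF, AJ, BD, BF, BG, BJ, DE, DF, DG, DJ, EG, EJ, FG, FJ, GJ
  2-simplices (12): ABD, ABF, ADE, AEJ, AFJ, BDJ, BFG, BGJ, DEG, DFG, DFJ, EGJ

Hence C_0 ≅ Z^7, C_1 ≅ Z^18, C_2 ≅ Z^12.

The boundary map ∂_1: C_1 → C_0 maps an edge to its endpoints' difference, ∂[p,q] = q − p.
The resulting 7×18 matrix has rank 6, and its Smith normal form has invariant factors (1,1,1,1,1,1).

∂_2: C_2 → C_1 acts by ∂[p,q,r] = [q,r] − [p,r] + [p,q]. For instance
  ∂DFJ = FJ − DJ + DF,
  ∂BDJ = DJ − BJ + BD.
The resulting 18×12 matrix has rank 12, and its Smith normal form has invariant factors (1,1,1,1,1,1,1,1,1,1,1,2).

From H_k ≅ ker(∂_k) / im(∂_{k+1}) we obtain:

  H_0: rank C_0 − rank ∂_1 = 7 − 6 = 1, and the invariant factors of ∂_1 are all 1, so H_0 = Z.
  H_1: rank ker ∂_1 − rank ∂_2 = (18 − 6) − 12 = 0, and ∂_2 has invariant factor 2 > 1, so H_1 = Z/2.
  H_2: rank ker ∂_2 − rank ∂_3 = (12 − 12) − 0 = 0, and there is no ∂_3, so H_2 = 0.

As a check, the Euler characteristic is 7 − 18 + 12 = 1, which agrees with 1 − 0 + 0 = 1.

Hence the Betti numbers are b_0 = 1, b_1 = 0, b_2 = 0.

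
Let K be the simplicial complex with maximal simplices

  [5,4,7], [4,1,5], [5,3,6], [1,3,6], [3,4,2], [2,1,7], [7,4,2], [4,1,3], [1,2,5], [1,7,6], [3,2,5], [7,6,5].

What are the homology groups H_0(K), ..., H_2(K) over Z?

Fix the vertex order 1 < 2 < 3 < 4 < 5 < 6 < 7 and write every simplex with vertices in increasing order. Then dim K = 2 and the simplices of K are:

  0-simplices (7): [1], [2], [3], [4], [5], [6], [7]
  1-simplices (18): [1,2], [1,3], [1,4], [1,5], [1,6], [1,7], [2,3], [2,4], [2,5], [2,7], [3,4], [3,5], [3,6], [4,5], [4,7], [5,6], [5,7], [6,7]
  2-simplices (12): [1,2,5], [1,2,7], [1,3,4], [1,3,6], [1,4,5], [1,6,7], [2,3,4], [2,3,5], [2,4,7], [3,5,6], [4,5,7], [5,6,7]

so the chain groups are C_0 ≅ Z^7, C_1 ≅ Z^18, C_2 ≅ Z^12.

The boundary map ∂_1: C_1 → C_0 sends each edge [p,q] (with p < q) to q − p. For instance
  ∂[1,3] = [3] − [1].
As a 7×18 matrix over Z this has rank 6, with invariant factors (1,1,1,1,1,1).

The boundary map ∂_2: C_2 → C_1 sends each 2-simplex [p,q,r] to [q,r] − [p,r] + [p,q]. For instance
  ∂[4,5,7] = [5,7] − [4,7] + [4,5],
  ∂[1,6,7] = [6,7] − [1,7] + [1,6].
This gives a 18×12 integer matrix of rank 12; reducing to Smith normal form yields diagonal entries (1,1,1,1,1,1,1,1,1,1,1,2).

Computing H_k = (kernel of ∂_k) / (image of ∂_{k+1}):

  H_0: rank C_0 − rank ∂_1 = 7 − 6 = 1, and the invariant factors of ∂_1 are all 1, so H_0 ≅ Z.
  H_1: rank ker ∂_1 − rank ∂_2 = (18 − 6) − 12 = 0, and ∂_2 has invariant factor 2 > 1, so H_1 ≅ Z/2.
  H_2: rank ker ∂_2 − rank ∂_3 = (12 − 12) − 0 = 0, and there is no ∂_3, so H_2 ≅ 0.

As a check, the Euler characteristic is 7 − 18 + 12 = 1, which agrees with 1 − 0 + 0 = 1.

H_0 ≅ Z,  H_1 ≅ Z/2,  H_2 = 0.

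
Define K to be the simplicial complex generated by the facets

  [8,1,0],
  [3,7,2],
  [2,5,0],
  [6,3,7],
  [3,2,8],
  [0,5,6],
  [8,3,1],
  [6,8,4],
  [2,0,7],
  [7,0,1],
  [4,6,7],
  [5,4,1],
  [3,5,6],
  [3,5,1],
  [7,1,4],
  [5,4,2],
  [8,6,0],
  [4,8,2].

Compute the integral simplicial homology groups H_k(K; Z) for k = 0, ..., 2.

H_0 ≅ Z,  H_1 ≅ Z^2,  H_2 ≅ Z.

We work with the vertex ordering 0 < 1 < 2 < 3 < 4 < 5 < 6 < 7 < 8. The simplices of K, each written with vertices in increasing order, are:

  0-simplices (9): [0], [1], [2], [3], [4], [5], [6], [7], [8]
  1-simplices (27): (27 of them)
  2-simplices (18): [0,1,7], [0,1,8], [0,2,5], [0,2,7], [0,5,6], [0,6,8], [1,3,5], [1,3,8], [1,4,5], [1,4,7], [2,3,7], [2,3,8], [2,4,5], [2,4,8], [3,5,6], [3,6,7], [4,6,7], [4,6,8]

Hence C_0 ≅ Z^9, C_1 ≅ Z^27, C_2 ≅ Z^18.

Boundary ∂_1: C_1 → C_0 maps an edge to its endpoints' difference, ∂[p,q] = q − p. For instance
  ∂[2,7] = [7] − [2].
This gives a 9×27 integer matrix of rank 8; reducing to Smith normal form yields diagonal entries (1,1,1,1,1,1,1,1).

∂_2: C_2 → C_1 maps a triangle to the signed sum of its edges. For instance
  ∂[1,4,7] = [4,7] − [1,7] + [1,4],
  ∂[2,4,5] = [4,5] − [2,5] + [2,4].
As a 27×18 matrix over Z this has rank 17, with invariant factors (1,1,1,1,1,1,1,1,1,1,1,1,1,1,1,1,1).

Computing H_k = (kernel of ∂_k) / (image of ∂_{k+1}):

  H_0: rank C_0 − rank ∂_1 = 9 − 8 = 1, and the invariant factors of ∂_1 are all 1, so H_0 = Z.
  H_1: rank ker ∂_1 − rank ∂_2 = (27 − 8) − 17 = 2, and the invariant factors of ∂_2 are all 1, so H_1 = Z^2.
  H_2: rank ker ∂_2 − rank ∂_3 = (18 − 17) − 0 = 1, and there is no ∂_3, so H_2 = Z.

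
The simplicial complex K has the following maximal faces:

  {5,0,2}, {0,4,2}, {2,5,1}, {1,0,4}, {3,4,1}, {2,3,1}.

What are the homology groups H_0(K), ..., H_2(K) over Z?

Take the total order 0 < 1 < 2 < 3 < 4 < 5 on the vertex set. Then K (dimension 2) consists of the simplices:

  0-simplices (6): [0], [1], [2], [3], [4], [5]
  1-simplices (12): [0,1], [0,2], [0,4], [0,5], [1,2], [1,3], [1,4], [1,5], [2,3], [2,4], [2,5], [3,4]
  2-simplices (6): [0,1,4], [0,2,4], [0,2,5], [1,2,3], [1,2,5], [1,3,4]

giving chain groups C_0 ≅ Z^6, C_1 ≅ Z^12, C_2 ≅ Z^6.

∂_1: C_1 → C_0 sends each edge [p,q] (with p < q) to q − p.
This gives a 6×12 integer matrix of rank 5; reducing to Smith normal form yields diagonal entries (1,1,1,1,1).

The boundary map ∂_2: C_2 → C_1 sends each 2-simplex [p,q,r] to [q,r] − [p,r] + [p,q]. For instance
  ∂[1,3,4] = [3,4] − [1,4] + [1,3],
  ∂[0,2,5] = [2,5] − [0,5] + [0,2].
This gives a 12×6 integer matrix of rank 6; reducing to Smith normal form yields diagonal entries (1,1,1,1,1,1).

Now H_k = ker ∂_k / im ∂_{k+1}, so:

  H_0: rank C_0 − rank ∂_1 = 6 − 5 = 1, and the invariant factors of ∂_1 are all 1, so H_0 = Z.
  H_1: rank ker ∂_1 − rank ∂_2 = (12 − 5) − 6 = 1, and the invariant factors of ∂_2 are all 1, so H_1 = Z.
  H_2: rank ker ∂_2 − rank ∂_3 = (6 − 6) − 0 = 0, and there is no ∂_3, so H_2 = 0.

H_0 = Z,  H_1 = Z,  H_2 = 0.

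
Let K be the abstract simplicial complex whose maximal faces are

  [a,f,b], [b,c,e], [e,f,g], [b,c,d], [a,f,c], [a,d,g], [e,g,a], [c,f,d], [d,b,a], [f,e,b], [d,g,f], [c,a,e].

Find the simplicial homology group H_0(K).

H_0 = Z.

We work with the vertex ordering a < b < c < d < e < f < g. The simplices of K, each written with vertices in increasing order, are:

  0-simplices (7): a, b, c, d, e, f, g
  1-simplices (18): ab, ac, ad, ae, af, ag, bc, bd, be, bf, cd, ce, cf, df, dg, ef, eg, fg
  2-simplices (12): abd, abf, ace, acf, adg, aeg, bcd, bce, bef, cdf, dfg, efg

so the chain groups are C_0 ≅ Z^7, C_1 ≅ Z^18, C_2 ≅ Z^12.

The boundary map ∂_1: C_1 → C_0 sends each edge [p,q] (with p < q) to q − p. For instance
  ∂ef = f − e.
The 7×18 boundary matrix has rank 6 and Smith normal form diag(1,1,1,1,1,1).

The boundary map ∂_2: C_2 → C_1 acts by ∂[p,q,r] = [q,r] − [p,r] + [p,q]. For instance
  ∂abd = bd − ad + ab,
  ∂dfg = fg − dg + df.
The resulting 18×12 matrix has rank 12, and its Smith normal form has invariant factors (1,1,1,1,1,1,1,1,1,1,1,2).

Now H_k = ker ∂_k / im ∂_{k+1}, so:

  H_0: rank C_0 − rank ∂_1 = 7 − 6 = 1, and the invariant factors of ∂_1 are all 1, so H_0 = Z.

(K is a triangulation of the real projective plane RP^2.)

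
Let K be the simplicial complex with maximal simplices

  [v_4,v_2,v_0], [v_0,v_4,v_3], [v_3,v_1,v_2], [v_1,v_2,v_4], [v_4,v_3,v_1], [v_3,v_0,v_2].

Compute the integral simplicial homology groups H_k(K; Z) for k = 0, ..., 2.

H_0 ≅ Z,  H_1 = 0,  H_2 ≅ Z.

We work with the vertex ordering v_0 < v_1 < v_2 < v_3 < v_4. The simplices of K, each written with vertices in increasing order, are:

  0-simplices (5): [v_0], [v_1], [v_2], [v_3], [v_4]
  1-simplices (9): [v_0,v_2], [v_0,v_3], [v_0,v_4], [v_1,v_2], [v_1,v_3], [v_1,v_4], [v_2,v_3], [v_2,v_4], [v_3,v_4]
  2-simplices (6): [v_0,v_2,v_3], [v_0,v_2,v_4], [v_0,v_3,v_4], [v_1,v_2,v_3], [v_1,v_2,v_4], [v_1,v_3,v_4]

giving chain groups C_0 ≅ Z^5, C_1 ≅ Z^9, C_2 ≅ Z^6.

∂_1: C_1 → C_0 maps an edge to its endpoints' difference, ∂[p,q] = q − p. For instance
  ∂[v_1,v_4] = [v_4] − [v_1].
The resulting 5×9 matrix has rank 4, and its Smith normal form has invariant factors (1,1,1,1).

Boundary ∂_2: C_2 → C_1 acts by ∂[p,q,r] = [q,r] − [p,r] + [p,q]. For instance
  ∂[v_0,v_2,v_3] = [v_2,v_3] − [v_0,v_3] + [v_0,v_2],
  ∂[v_1,v_2,v_3] = [v_2,v_3] − [v_1,v_3] + [v_1,v_2].
The 9×6 boundary matrix has rank 5 and Smith normal form diag(1,1,1,1,1).

Reading off H_k = ker ∂_k / im ∂_{k+1}:

  H_0: rank C_0 − rank ∂_1 = 5 − 4 = 1, and the invariant factors of ∂_1 are all 1, so H_0 ≅ Z.
  H_1: rank ker ∂_1 − rank ∂_2 = (9 − 4) − 5 = 0, and the invariant factors of ∂_2 are all 1, so H_1 ≅ 0.
  H_2: rank ker ∂_2 − rank ∂_3 = (6 − 5) − 0 = 1, and there is no ∂_3, so H_2 ≅ Z.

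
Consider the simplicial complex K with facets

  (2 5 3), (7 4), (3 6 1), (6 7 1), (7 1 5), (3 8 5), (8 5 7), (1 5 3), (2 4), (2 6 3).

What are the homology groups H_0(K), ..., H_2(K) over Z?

H_0 ≅ Z,  H_1 ≅ Z,  H_2 = 0.

Fix the vertex order 1 < 2 < 3 < 4 < 5 < 6 < 7 < 8 and write every simplex with vertices in increasing order. Then dim K = 2 and the simplices of K are:

  0-simplices (8): [1], [2], [3], [4], [5], [6], [7], [8]
  1-simplices (16): [1,3], [1,5], [1,6], [1,7], [2,3], [2,4], [2,5], [2,6], [3,5], [3,6], [3,8], [4,7], [5,7], [5,8], [6,7], [7,8]
  2-simplices (8): [1,3,5], [1,3,6], [1,5,7], [1,6,7], [2,3,5], [2,3,6], [3,5,8], [5,7,8]

giving chain groups C_0 ≅ Z^8, C_1 ≅ Z^16, C_2 ≅ Z^8.

Boundary ∂_1: C_1 → C_0 sends each edge [p,q] (with p < q) to q − p.
The resulting 8×16 matrix has rank 7, and its Smith normal form has invariant factors (1,1,1,1,1,1,1).

The boundary map ∂_2: C_2 → C_1 sends each 2-simplex [p,q,r] to [q,r] − [p,r] + [p,q]. For instance
  ∂[1,5,7] = [5,7] − [1,7] + [1,5],
  ∂[1,3,6] = [3,6] − [1,6] + [1,3].
This gives a 16×8 integer matrix of rank 8; reducing to Smith normal form yields diagonal entries (1,1,1,1,1,1,1,1).

Computing H_k = (kernel of ∂_k) / (image of ∂_{k+1}):

  H_0: rank C_0 − rank ∂_1 = 8 − 7 = 1, and the invariant factors of ∂_1 are all 1, so H_0 ≅ Z.
  H_1: rank ker ∂_1 − rank ∂_2 = (16 − 7) − 8 = 1, and the invariant factors of ∂_2 are all 1, so H_1 ≅ Z.
  H_2: rank ker ∂_2 − rank ∂_3 = (8 − 8) − 0 = 0, and there is no ∂_3, so H_2 ≅ 0.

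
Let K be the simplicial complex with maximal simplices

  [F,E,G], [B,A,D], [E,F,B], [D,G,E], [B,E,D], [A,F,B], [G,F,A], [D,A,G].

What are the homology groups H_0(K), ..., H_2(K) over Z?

H_0 = Z,  H_1 = 0,  H_2 = Z.

Fix the vertex order A < B < D < E < F < G and write every simplex with vertices in increasing order. Then dim K = 2 and the simplices of K are:

  0-simplices (6): A, B, D, E, F, G
  1-simplices (12): AB, AD, AF, AG, BD, BE, BF, DE, DG, EF, EG, FG
  2-simplices (8): ABD, ABF, ADG, AFG, BDE, BEF, DEG, EFG

so the chain groups are C_0 ≅ Z^6, C_1 ≅ Z^12, C_2 ≅ Z^8.

The boundary map ∂_1: C_1 → C_0 maps an edge to its endpoints' difference, ∂[p,q] = q − p.
This gives a 6×12 integer matrix of rank 5; reducing to Smith normal form yields diagonal entries (1,1,1,1,1).

∂_2: C_2 → C_1 acts by ∂[p,q,r] = [q,r] − [p,r] + [p,q]. For instance
  ∂BEF = EF − BF + BE,
  ∂ABF = BF − AF + AB.
This gives a 12×8 integer matrix of rank 7; reducing to Smith normal form yields diagonal entries (1,1,1,1,1,1,1).

Computing H_k = (kernel of ∂_k) / (image of ∂_{k+1}):

  H_0: rank C_0 − rank ∂_1 = 6 − 5 = 1, and the invariant factors of ∂_1 are all 1, so H_0 ≅ Z.
  H_1: rank ker ∂_1 − rank ∂_2 = (12 − 5) − 7 = 0, and the invariant factors of ∂_2 are all 1, so H_1 ≅ 0.
  H_2: rank ker ∂_2 − rank ∂_3 = (8 − 7) − 0 = 1, and there is no ∂_3, so H_2 ≅ Z.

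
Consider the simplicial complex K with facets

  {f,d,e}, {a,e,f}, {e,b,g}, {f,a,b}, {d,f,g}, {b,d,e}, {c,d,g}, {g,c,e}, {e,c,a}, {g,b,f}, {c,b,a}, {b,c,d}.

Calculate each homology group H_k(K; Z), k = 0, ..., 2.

H_0 ≅ Z,  H_1 ≅ Z/2Z,  H_2 = 0.

Take the total order a < b < c < d < e < f < g on the vertex set. Then K (dimension 2) consists of the simplices:

  0-simplices (7): a, b, c, d, e, f, g
  1-simplices (18): ab, ac, ae, af, bc, bd, be, bf, bg, cd, ce, cg, de, df, dg, ef, eg, fg
  2-simplices (12): abc, abf, ace, aef, bcd, bde, beg, bfg, cdg, ceg, def, dfg

Hence C_0 ≅ Z^7, C_1 ≅ Z^18, C_2 ≅ Z^12.

Boundary ∂_1: C_1 → C_0 maps an edge to its endpoints' difference, ∂[p,q] = q − p. For instance
  ∂cg = g − c.
As a 7×18 matrix over Z this has rank 6, with invariant factors (1,1,1,1,1,1).

∂_2: C_2 → C_1 sends each 2-simplex [p,q,r] to [q,r] − [p,r] + [p,q]. For instance
  ∂aef = ef − af + ae,
  ∂bde = de − be + bd.
The resulting 18×12 matrix has rank 12, and its Smith normal form has invariant factors (1,1,1,1,1,1,1,1,1,1,1,2).

From H_k ≅ ker(∂_k) / im(∂_{k+1}) we obtain:

  H_0: rank C_0 − rank ∂_1 = 7 − 6 = 1, and the invariant factors of ∂_1 are all 1, so H_0 = Z.
  H_1: rank ker ∂_1 − rank ∂_2 = (18 − 6) − 12 = 0, and ∂_2 has invariant factor 2 > 1, so H_1 = Z/2Z.
  H_2: rank ker ∂_2 − rank ∂_3 = (12 − 12) − 0 = 0, and there is no ∂_3, so H_2 = 0.

As a check, the Euler characteristic is 7 − 18 + 12 = 1, which agrees with 1 − 0 + 0 = 1.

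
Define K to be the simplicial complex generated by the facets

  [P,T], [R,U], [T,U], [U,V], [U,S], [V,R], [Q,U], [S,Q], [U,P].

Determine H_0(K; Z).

We work with the vertex ordering P < Q < R < S < T < U < V. The simplices of K, each written with vertices in increasing order, are:

  0-simplices (7): P, Q, R, S, T, U, V
  1-simplices (9): PT, PU, QS, QU, RU, RV, SU, TU, UV

so the chain groups are C_0 ≅ Z^7, C_1 ≅ Z^9.

Boundary ∂_1: C_1 → C_0 sends each edge [p,q] (with p < q) to q − p.
The 7×9 boundary matrix has rank 6 and Smith normal form diag(1,1,1,1,1,1).

Now H_k = ker ∂_k / im ∂_{k+1}, so:

  H_0: rank C_0 − rank ∂_1 = 7 − 6 = 1, and the invariant factors of ∂_1 are all 1, so H_0 ≅ Z.

(K is a triangulation of a wedge of 3 circles.)

H_0 = Z.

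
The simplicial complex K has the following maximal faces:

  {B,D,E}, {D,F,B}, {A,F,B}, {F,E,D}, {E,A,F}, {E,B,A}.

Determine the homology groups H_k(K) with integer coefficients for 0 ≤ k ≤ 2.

Order the vertices as A < B < D < E < F. Listing each simplex with vertices in this order, K has dimension 2 with simplices:

  0-simplices (5): A, B, D, E, F
  1-simplices (9): AB, AE, AF, BD, BE, BF, DE, DF, EF
  2-simplices (6): ABE, ABF, AEF, BDE, BDF, DEF

giving chain groups C_0 ≅ Z^5, C_1 ≅ Z^9, C_2 ≅ Z^6.

Boundary ∂_1: C_1 → C_0 sends each edge [p,q] (with p < q) to q − p. For instance
  ∂BF = F − B.
As a 5×9 matrix over Z this has rank 4, with invariant factors (1,1,1,1).

∂_2: C_2 → C_1 acts by ∂[p,q,r] = [q,r] − [p,r] + [p,q]. For instance
  ∂AEF = EF − AF + AE,
  ∂BDE = DE − BE + BD.
The resulting 9×6 matrix has rank 5, and its Smith normal form has invariant factors (1,1,1,1,1).

Now H_k = ker ∂_k / im ∂_{k+1}, so:

  H_0: rank C_0 − rank ∂_1 = 5 − 4 = 1, and the invariant factors of ∂_1 are all 1, so H_0 ≅ Z.
  H_1: rank ker ∂_1 − rank ∂_2 = (9 − 4) − 5 = 0, and the invariant factors of ∂_2 are all 1, so H_1 ≅ 0.
  H_2: rank ker ∂_2 − rank ∂_3 = (6 − 5) − 0 = 1, and there is no ∂_3, so H_2 ≅ Z.

As a check, the Euler characteristic is 5 − 9 + 6 = 2, which agrees with 1 − 0 + 1 = 2.
(K is a triangulation of the 2-sphere S^2.)

H_0 ≅ Z,  H_1 = 0,  H_2 ≅ Z.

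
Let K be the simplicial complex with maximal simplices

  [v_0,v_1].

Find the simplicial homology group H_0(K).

Fix the vertex order v_0 < v_1 and write every simplex with vertices in increasing order. Then dim K = 1 and the simplices of K are:

  0-simplices (2): [v_0], [v_1]
  1-simplices (1): [v_0,v_1]

giving chain groups C_0 ≅ Z^2, C_1 ≅ Z^1.

The boundary map ∂_1: C_1 → C_0 sends each edge [p,q] (with p < q) to q − p. For instance
  ∂[v_0,v_1] = [v_1] − [v_0].
This gives a 2×1 integer matrix of rank 1; reducing to Smith normal form yields diagonal entries (1).

From H_k ≅ ker(∂_k) / im(∂_{k+1}) we obtain:

  H_0: rank C_0 − rank ∂_1 = 2 − 1 = 1, and the invariant factors of ∂_1 are all 1, so H_0 ≅ Z.

(K is a triangulation of the 1-simplex.)

H_0 = Z.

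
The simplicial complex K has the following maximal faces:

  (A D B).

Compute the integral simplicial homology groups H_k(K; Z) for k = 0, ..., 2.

H_0 = Z,  H_1 = 0,  H_2 = 0.

We work with the vertex ordering A < B < D. The simplices of K, each written with vertices in increasing order, are:

  0-simplices (3): A, B, D
  1-simplices (3): AB, AD, BD
  2-simplices (1): ABD

so the chain groups are C_0 ≅ Z^3, C_1 ≅ Z^3, C_2 ≅ Z^1.

∂_1: C_1 → C_0 is given by ∂[p,q] = [q] − [p].
As a 3×3 matrix over Z this has rank 2, with invariant factors (1,1).

∂_2: C_2 → C_1 acts by ∂[p,q,r] = [q,r] − [p,r] + [p,q]. For instance
  ∂ABD = BD − AD + AB.
The resulting 3×1 matrix has rank 1, and its Smith normal form has invariant factors (1).

Reading off H_k = ker ∂_k / im ∂_{k+1}:

  H_0: rank C_0 − rank ∂_1 = 3 − 2 = 1, and the invariant factors of ∂_1 are all 1, so H_0 ≅ Z.
  H_1: rank ker ∂_1 − rank ∂_2 = (3 − 2) − 1 = 0, and the invariant factors of ∂_2 are all 1, so H_1 ≅ 0.
  H_2: rank ker ∂_2 − rank ∂_3 = (1 − 1) − 0 = 0, and there is no ∂_3, so H_2 ≅ 0.

(K is a triangulation of the 2-simplex.)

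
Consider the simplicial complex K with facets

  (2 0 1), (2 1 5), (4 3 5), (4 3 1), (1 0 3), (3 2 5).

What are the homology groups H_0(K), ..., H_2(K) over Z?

Take the total order 0 < 1 < 2 < 3 < 4 < 5 on the vertex set. Then K (dimension 2) consists of the simplices:

  0-simplices (6): [0], [1], [2], [3], [4], [5]
  1-simplices (12): [0,1], [0,2], [0,3], [1,2], [1,3], [1,4], [1,5], [2,3], [2,5], [3,4], [3,5], [4,5]
  2-simplices (6): [0,1,2], [0,1,3], [1,2,5], [1,3,4], [2,3,5], [3,4,5]

giving chain groups C_0 ≅ Z^6, C_1 ≅ Z^12, C_2 ≅ Z^6.

The boundary map ∂_1: C_1 → C_0 is given by ∂[p,q] = [q] − [p].
The resulting 6×12 matrix has rank 5, and its Smith normal form has invariant factors (1,1,1,1,1).

The boundary map ∂_2: C_2 → C_1 maps a triangle to the signed sum of its edges. For instance
  ∂[3,4,5] = [4,5] − [3,5] + [3,4],
  ∂[1,2,5] = [2,5] − [1,5] + [1,2].
As a 12×6 matrix over Z this has rank 6, with invariant factors (1,1,1,1,1,1).

From H_k ≅ ker(∂_k) / im(∂_{k+1}) we obtain:

  H_0: rank C_0 − rank ∂_1 = 6 − 5 = 1, and the invariant factors of ∂_1 are all 1, so H_0 ≅ Z.
  H_1: rank ker ∂_1 − rank ∂_2 = (12 − 5) − 6 = 1, and the invariant factors of ∂_2 are all 1, so H_1 ≅ Z.
  H_2: rank ker ∂_2 − rank ∂_3 = (6 − 6) − 0 = 0, and there is no ∂_3, so H_2 ≅ 0.

(K is a triangulation of the cylinder S^1 x I.)

H_0 = Z,  H_1 = Z,  H_2 = 0.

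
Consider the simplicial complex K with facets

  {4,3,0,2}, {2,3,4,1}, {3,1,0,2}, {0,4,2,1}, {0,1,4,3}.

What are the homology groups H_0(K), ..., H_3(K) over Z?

Fix the vertex order 0 < 1 < 2 < 3 < 4 and write every simplex with vertices in increasing order. Then dim K = 3 and the simplices of K are:

  0-simplices (5): [0], [1], [2], [3], [4]
  1-simplices (10): [0,1], [0,2], [0,3], [0,4], [1,2], [1,3], [1,4], [2,3], [2,4], [3,4]
  2-simplices (10): [0,1,2], [0,1,3], [0,1,4], [0,2,3], [0,2,4], [0,3,4], [1,2,3], [1,2,4], [1,3,4], [2,3,4]
  3-simplices (5): [0,1,2,3], [0,1,2,4], [0,1,3,4], [0,2,3,4], [1,2,3,4]

so the chain groups are C_0 ≅ Z^5, C_1 ≅ Z^10, C_2 ≅ Z^10, C_3 ≅ Z^5.

Boundary ∂_1: C_1 → C_0 is given by ∂[p,q] = [q] − [p].
This gives a 5×10 integer matrix of rank 4; reducing to Smith normal form yields diagonal entries (1,1,1,1).

Boundary ∂_2: C_2 → C_1 acts by ∂[p,q,r] = [q,r] − [p,r] + [p,q]. For instance
  ∂[0,1,4] = [1,4] − [0,4] + [0,1],
  ∂[1,3,4] = [3,4] − [1,4] + [1,3].
The resulting 10×10 matrix has rank 6, and its Smith normal form has invariant factors (1,1,1,1,1,1).

∂_3: C_3 → C_2 sends each 3-simplex σ to the alternating sum Σ_i (−1)^i (σ with its i-th vertex removed). For instance
  ∂[0,1,2,3] = [1,2,3] − [0,2,3] + [0,1,3] − [0,1,2],
  ∂[0,1,3,4] = [1,3,4] − [0,3,4] + [0,1,4] − [0,1,3].
This gives a 10×5 integer matrix of rank 4; reducing to Smith normal form yields diagonal entries (1,1,1,1).

Now H_k = ker ∂_k / im ∂_{k+1}, so:

  H_0: rank C_0 − rank ∂_1 = 5 − 4 = 1, and the invariant factors of ∂_1 are all 1, so H_0 = Z.
  H_1: rank ker ∂_1 − rank ∂_2 = (10 − 4) − 6 = 0, and the invariant factors of ∂_2 are all 1, so H_1 = 0.
  H_2: rank ker ∂_2 − rank ∂_3 = (10 − 6) − 4 = 0, and the invariant factors of ∂_3 are all 1, so H_2 = 0.
  H_3: rank ker ∂_3 − rank ∂_4 = (5 − 4) − 0 = 1, and there is no ∂_4, so H_3 = Z.

(K is a triangulation of the 3-sphere S^3.)

H_0 ≅ Z,  H_1 = 0,  H_2 = 0,  H_3 ≅ Z.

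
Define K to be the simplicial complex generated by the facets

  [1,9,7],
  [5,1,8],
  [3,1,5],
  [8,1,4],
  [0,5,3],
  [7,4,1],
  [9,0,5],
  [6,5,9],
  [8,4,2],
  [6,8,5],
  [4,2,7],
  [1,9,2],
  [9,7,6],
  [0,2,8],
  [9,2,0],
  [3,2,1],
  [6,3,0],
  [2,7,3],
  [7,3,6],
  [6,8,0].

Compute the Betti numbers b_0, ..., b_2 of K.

We work with the vertex ordering 0 < 1 < 2 < 3 < 4 < 5 < 6 < 7 < 8 < 9. The simplices of K, each written with vertices in increasing order, are:

  0-simplices (10): [0], [1], [2], [3], [4], [5], [6], [7], [8], [9]
  1-simplices (30): (30 of them)
  2-simplices (20): (20 of them)

Hence C_0 ≅ Z^10, C_1 ≅ Z^30, C_2 ≅ Z^20.

Boundary ∂_1: C_1 → C_0 maps an edge to its endpoints' difference, ∂[p,q] = q − p. For instance
  ∂[1,7] = [7] − [1].
As a 10×30 matrix over Z this has rank 9, with invariant factors (1,1,1,1,1,1,1,1,1).

Boundary ∂_2: C_2 → C_1 maps a triangle to the signed sum of its edges. For instance
  ∂[2,4,8] = [4,8] − [2,8] + [2,4],
  ∂[1,4,8] = [4,8] − [1,8] + [1,4].
The 30×20 boundary matrix has rank 20 and Smith normal form diag(1,1,1,1,1,1,1,1,1,1,1,1,1,1,1,1,1,1,1,2).

Reading off H_k = ker ∂_k / im ∂_{k+1}:

  H_0: rank C_0 − rank ∂_1 = 10 − 9 = 1, and the invariant factors of ∂_1 are all 1, so H_0 ≅ Z.
  H_1: rank ker ∂_1 − rank ∂_2 = (30 − 9) − 20 = 1, and ∂_2 has invariant factor 2 > 1, so H_1 ≅ Z ⊕ Z/2.
  H_2: rank ker ∂_2 − rank ∂_3 = (20 − 20) − 0 = 0, and there is no ∂_3, so H_2 ≅ 0.

Hence the Betti numbers are b_0 = 1, b_1 = 1, b_2 = 0.

b_0 = 1, b_1 = 1, b_2 = 0.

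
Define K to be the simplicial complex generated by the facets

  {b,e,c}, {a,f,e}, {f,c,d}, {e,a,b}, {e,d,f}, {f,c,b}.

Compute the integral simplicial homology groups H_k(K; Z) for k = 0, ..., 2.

Fix the vertex order a < b < c < d < e < f and write every simplex with vertices in increasing order. Then dim K = 2 and the simplices of K are:

  0-simplices (6): a, b, c, d, e, f
  1-simplices (12): ab, ae, af, bc, be, bf, cd, ce, cf, de, df, ef
  2-simplices (6): abe, aef, bce, bcf, cdf, def

giving chain groups C_0 ≅ Z^6, C_1 ≅ Z^12, C_2 ≅ Z^6.

Boundary ∂_1: C_1 → C_0 maps an edge to its endpoints' difference, ∂[p,q] = q − p. For instance
  ∂bc = c − b.
As a 6×12 matrix over Z this has rank 5, with invariant factors (1,1,1,1,1).

∂_2: C_2 → C_1 maps a triangle to the signed sum of its edges. For instance
  ∂abe = be − ae + ab,
  ∂aef = ef − af + ae.
The 12×6 boundary matrix has rank 6 and Smith normal form diag(1,1,1,1,1,1).

Computing H_k = (kernel of ∂_k) / (image of ∂_{k+1}):

  H_0: rank C_0 − rank ∂_1 = 6 − 5 = 1, and the invariant factors of ∂_1 are all 1, so H_0 ≅ Z.
  H_1: rank ker ∂_1 − rank ∂_2 = (12 − 5) − 6 = 1, and the invariant factors of ∂_2 are all 1, so H_1 ≅ Z.
  H_2: rank ker ∂_2 − rank ∂_3 = (6 − 6) − 0 = 0, and there is no ∂_3, so H_2 ≅ 0.

H_0 ≅ Z,  H_1 ≅ Z,  H_2 = 0.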